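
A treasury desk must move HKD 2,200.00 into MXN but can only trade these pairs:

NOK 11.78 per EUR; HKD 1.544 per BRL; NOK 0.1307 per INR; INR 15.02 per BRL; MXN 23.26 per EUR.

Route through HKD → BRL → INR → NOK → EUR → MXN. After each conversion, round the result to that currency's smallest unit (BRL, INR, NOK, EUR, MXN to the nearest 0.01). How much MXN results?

HKD 2,200.00 ÷ 1.544 = BRL 1,424.87
BRL 1,424.87 × 15.02 = INR 21,401.55
INR 21,401.55 × 0.1307 = NOK 2,797.18
NOK 2,797.18 ÷ 11.78 = EUR 237.45
EUR 237.45 × 23.26 = MXN 5,523.09

MXN 5,523.09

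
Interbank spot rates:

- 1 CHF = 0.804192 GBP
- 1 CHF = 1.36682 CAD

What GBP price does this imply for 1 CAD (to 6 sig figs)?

CAD/GBP = 0.588367

1 CAD ÷ 1.36682 = 0.731625 CHF
0.731625 CHF × 0.804192 = 0.588367 GBP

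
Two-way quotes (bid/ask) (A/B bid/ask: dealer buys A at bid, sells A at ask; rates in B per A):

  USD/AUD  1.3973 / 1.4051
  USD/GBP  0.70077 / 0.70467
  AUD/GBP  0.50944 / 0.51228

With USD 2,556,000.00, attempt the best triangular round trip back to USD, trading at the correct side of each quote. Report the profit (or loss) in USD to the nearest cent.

Net profit: USD 26,009.09

Best loop USD → AUD → GBP → USD:
USD 2,556,000.00 × 1.3973 (sell USD at bid) = AUD 3,571,498.80
AUD 3,571,498.80 × 0.50944 (sell AUD at bid) = GBP 1,819,464.35
GBP 1,819,464.35 ÷ 0.70467 (buy USD at ask) = USD 2,582,009.09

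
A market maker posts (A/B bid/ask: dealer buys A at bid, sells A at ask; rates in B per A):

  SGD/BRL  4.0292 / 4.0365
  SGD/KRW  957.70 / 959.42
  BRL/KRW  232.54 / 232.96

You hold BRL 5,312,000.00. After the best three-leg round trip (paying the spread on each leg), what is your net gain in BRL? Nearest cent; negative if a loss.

Best loop BRL → SGD → KRW → BRL:
BRL 5,312,000.00 ÷ 4.0365 (buy SGD at ask) = SGD 1,315,991.58
SGD 1,315,991.58 × 957.70 (sell SGD at bid) = KRW 1,260,325,133
KRW 1,260,325,133 ÷ 232.96 (buy BRL at ask) = BRL 5,410,049.51

Net profit: BRL 98,049.51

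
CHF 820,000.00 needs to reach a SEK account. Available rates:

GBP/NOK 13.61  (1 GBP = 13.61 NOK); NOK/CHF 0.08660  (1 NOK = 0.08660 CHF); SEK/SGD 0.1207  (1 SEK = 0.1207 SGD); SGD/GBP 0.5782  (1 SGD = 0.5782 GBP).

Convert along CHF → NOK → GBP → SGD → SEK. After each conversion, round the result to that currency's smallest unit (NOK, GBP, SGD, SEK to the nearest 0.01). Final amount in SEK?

CHF 820,000.00 ÷ 0.08660 = NOK 9,468,822.17
NOK 9,468,822.17 ÷ 13.61 = GBP 695,725.36
GBP 695,725.36 ÷ 0.5782 = SGD 1,203,260.74
SGD 1,203,260.74 ÷ 0.1207 = SEK 9,969,020.22

SEK 9,969,020.22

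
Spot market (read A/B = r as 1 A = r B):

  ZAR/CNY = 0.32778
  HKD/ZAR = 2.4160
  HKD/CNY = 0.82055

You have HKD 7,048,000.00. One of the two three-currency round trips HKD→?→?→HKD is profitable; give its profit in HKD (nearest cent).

Profit: HKD 254,836.28

Profitable loop is HKD → CNY → ZAR → HKD:
HKD 7,048,000.00 × 0.82055 = CNY 5,783,236.40
CNY 5,783,236.40 ÷ 0.32778 = ZAR 17,643,652.45
ZAR 17,643,652.45 ÷ 2.4160 = HKD 7,302,836.28
Profit = HKD 7,302,836.28 − HKD 7,048,000.00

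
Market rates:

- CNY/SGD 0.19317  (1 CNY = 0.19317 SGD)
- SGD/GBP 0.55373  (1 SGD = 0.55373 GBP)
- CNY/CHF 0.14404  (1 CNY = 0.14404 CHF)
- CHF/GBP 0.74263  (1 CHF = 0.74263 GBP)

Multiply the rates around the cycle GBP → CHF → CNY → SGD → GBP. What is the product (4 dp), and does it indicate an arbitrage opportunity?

Around GBP → CHF → CNY → SGD → GBP: 1 ÷ 0.74263 ÷ 0.14404 × 0.19317 × 0.55373 = 0.999959
Product ≈ 1 (deviation 0.004%, within rounding noise).

1.0000 (no arbitrage)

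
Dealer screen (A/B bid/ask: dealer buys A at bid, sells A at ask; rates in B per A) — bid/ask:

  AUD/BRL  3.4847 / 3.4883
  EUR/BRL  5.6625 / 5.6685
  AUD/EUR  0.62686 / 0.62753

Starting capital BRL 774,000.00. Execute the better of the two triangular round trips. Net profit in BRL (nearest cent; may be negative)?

Best loop BRL → AUD → EUR → BRL:
BRL 774,000.00 ÷ 3.4883 (buy AUD at ask) = AUD 221,884.59
AUD 221,884.59 × 0.62686 (sell AUD at bid) = EUR 139,090.57
EUR 139,090.57 × 5.6625 (sell EUR at bid) = BRL 787,600.36

Net profit: BRL 13,600.36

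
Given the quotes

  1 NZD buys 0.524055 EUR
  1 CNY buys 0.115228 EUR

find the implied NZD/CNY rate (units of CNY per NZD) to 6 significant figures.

NZD/CNY = 4.54798

1 NZD × 0.524055 = 0.524055 EUR
0.524055 EUR ÷ 0.115228 = 4.54798 CNY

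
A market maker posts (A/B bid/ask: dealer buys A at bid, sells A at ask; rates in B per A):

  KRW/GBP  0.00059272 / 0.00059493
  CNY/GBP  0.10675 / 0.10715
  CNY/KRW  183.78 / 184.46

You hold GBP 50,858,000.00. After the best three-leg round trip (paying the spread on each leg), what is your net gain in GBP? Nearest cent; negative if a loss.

Net profit: GBP 844,903.31

Best loop GBP → CNY → KRW → GBP:
GBP 50,858,000.00 ÷ 0.10715 (buy CNY at ask) = CNY 474,643,023.80
CNY 474,643,023.80 × 183.78 (sell CNY at bid) = KRW 87,229,894,914
KRW 87,229,894,914 × 0.00059272 (sell KRW at bid) = GBP 51,702,903.31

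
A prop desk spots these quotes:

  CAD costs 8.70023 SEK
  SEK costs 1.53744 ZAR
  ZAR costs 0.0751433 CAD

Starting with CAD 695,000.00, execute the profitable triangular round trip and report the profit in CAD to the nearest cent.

Profit: CAD 3,560.42

Profitable loop is CAD → SEK → ZAR → CAD:
CAD 695,000.00 × 8.70023 = SEK 6,046,659.85
SEK 6,046,659.85 × 1.53744 = ZAR 9,296,376.72
ZAR 9,296,376.72 × 0.0751433 = CAD 698,560.42
Profit = CAD 698,560.42 − CAD 695,000.00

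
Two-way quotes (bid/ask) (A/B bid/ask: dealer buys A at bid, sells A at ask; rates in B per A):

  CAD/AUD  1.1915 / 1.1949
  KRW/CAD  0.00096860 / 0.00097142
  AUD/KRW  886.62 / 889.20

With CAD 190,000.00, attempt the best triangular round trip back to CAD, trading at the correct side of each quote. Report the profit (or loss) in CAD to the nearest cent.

Best loop CAD → AUD → KRW → CAD:
CAD 190,000.00 × 1.1915 (sell CAD at bid) = AUD 226,385.00
AUD 226,385.00 × 886.62 (sell AUD at bid) = KRW 200,717,469
KRW 200,717,469 × 0.00096860 (sell KRW at bid) = CAD 194,414.94

Net profit: CAD 4,414.94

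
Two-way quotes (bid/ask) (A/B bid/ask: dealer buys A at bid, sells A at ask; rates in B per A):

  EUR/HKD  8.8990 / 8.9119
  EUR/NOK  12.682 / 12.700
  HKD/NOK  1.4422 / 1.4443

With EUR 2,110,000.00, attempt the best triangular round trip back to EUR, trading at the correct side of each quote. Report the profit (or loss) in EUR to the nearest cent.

Net profit: EUR 22,285.89

Best loop EUR → HKD → NOK → EUR:
EUR 2,110,000.00 × 8.8990 (sell EUR at bid) = HKD 18,776,890.00
HKD 18,776,890.00 × 1.4422 (sell HKD at bid) = NOK 27,080,030.76
NOK 27,080,030.76 ÷ 12.700 (buy EUR at ask) = EUR 2,132,285.89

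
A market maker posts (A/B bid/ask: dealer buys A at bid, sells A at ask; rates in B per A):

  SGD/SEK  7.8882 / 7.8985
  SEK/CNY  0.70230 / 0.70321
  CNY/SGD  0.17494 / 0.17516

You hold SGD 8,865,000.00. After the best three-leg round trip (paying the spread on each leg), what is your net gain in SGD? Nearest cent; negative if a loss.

Best loop SGD → CNY → SEK → SGD:
SGD 8,865,000.00 ÷ 0.17516 (buy CNY at ask) = CNY 50,610,870.06
CNY 50,610,870.06 ÷ 0.70321 (buy SEK at ask) = SEK 71,971,203.57
SEK 71,971,203.57 ÷ 7.8985 (buy SGD at ask) = SGD 9,112,009.06

Net profit: SGD 247,009.06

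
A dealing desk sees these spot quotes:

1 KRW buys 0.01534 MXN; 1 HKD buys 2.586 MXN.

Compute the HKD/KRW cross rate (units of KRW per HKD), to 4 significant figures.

1 HKD × 2.586 = 2.586 MXN
2.586 MXN ÷ 0.01534 = 168.579 KRW

HKD/KRW = 168.6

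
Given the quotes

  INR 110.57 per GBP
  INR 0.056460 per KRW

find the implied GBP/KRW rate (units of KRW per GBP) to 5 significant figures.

1 GBP × 110.57 = 110.57 INR
110.57 INR ÷ 0.056460 = 1958.38 KRW

GBP/KRW = 1958.4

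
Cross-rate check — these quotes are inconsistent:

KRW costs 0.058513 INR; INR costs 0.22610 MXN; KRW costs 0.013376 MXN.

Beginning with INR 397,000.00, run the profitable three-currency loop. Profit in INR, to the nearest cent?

Profitable loop is INR → KRW → MXN → INR:
INR 397,000.00 ÷ 0.058513 = KRW 6,784,817
KRW 6,784,817 × 0.013376 = MXN 90,753.71
MXN 90,753.71 ÷ 0.22610 = INR 401,387.50
Profit = INR 401,387.50 − INR 397,000.00

Profit: INR 4,387.50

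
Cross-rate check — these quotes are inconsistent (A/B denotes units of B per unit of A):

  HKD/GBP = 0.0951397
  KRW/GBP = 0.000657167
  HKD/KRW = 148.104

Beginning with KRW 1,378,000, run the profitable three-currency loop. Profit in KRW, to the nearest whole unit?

Profitable loop is KRW → GBP → HKD → KRW:
KRW 1,378,000 × 0.000657167 = GBP 905.58
GBP 905.58 ÷ 0.0951397 = HKD 9,518.38
HKD 9,518.38 × 148.104 = KRW 1,409,711
Profit = KRW 1,409,711 − KRW 1,378,000

Profit: KRW 31,711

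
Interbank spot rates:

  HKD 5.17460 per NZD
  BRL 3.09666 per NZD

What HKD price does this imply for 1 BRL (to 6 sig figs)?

BRL/HKD = 1.67103

1 BRL ÷ 3.09666 = 0.322929 NZD
0.322929 NZD × 5.17460 = 1.67103 HKD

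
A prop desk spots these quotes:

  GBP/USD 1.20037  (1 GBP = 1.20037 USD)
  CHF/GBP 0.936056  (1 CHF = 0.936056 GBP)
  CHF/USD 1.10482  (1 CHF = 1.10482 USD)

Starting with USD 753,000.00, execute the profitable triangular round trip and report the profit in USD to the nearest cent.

Profitable loop is USD → CHF → GBP → USD:
USD 753,000.00 ÷ 1.10482 = CHF 681,558.99
CHF 681,558.99 × 0.936056 = GBP 637,977.38
GBP 637,977.38 × 1.20037 = USD 765,808.91
Profit = USD 765,808.91 − USD 753,000.00

Profit: USD 12,808.91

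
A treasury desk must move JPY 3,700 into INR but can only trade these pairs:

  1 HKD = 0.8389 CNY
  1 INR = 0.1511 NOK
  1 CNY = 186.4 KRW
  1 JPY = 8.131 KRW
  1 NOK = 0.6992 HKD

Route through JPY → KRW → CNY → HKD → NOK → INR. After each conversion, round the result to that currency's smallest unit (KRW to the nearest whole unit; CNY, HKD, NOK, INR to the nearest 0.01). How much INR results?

INR 1,821.05

JPY 3,700 × 8.131 = KRW 30,085
KRW 30,085 ÷ 186.4 = CNY 161.40
CNY 161.40 ÷ 0.8389 = HKD 192.39
HKD 192.39 ÷ 0.6992 = NOK 275.16
NOK 275.16 ÷ 0.1511 = INR 1,821.05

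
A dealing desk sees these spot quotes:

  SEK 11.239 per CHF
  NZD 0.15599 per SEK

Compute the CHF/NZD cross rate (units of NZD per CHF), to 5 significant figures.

1 CHF × 11.239 = 11.239 SEK
11.239 SEK × 0.15599 = 1.75317 NZD

CHF/NZD = 1.7532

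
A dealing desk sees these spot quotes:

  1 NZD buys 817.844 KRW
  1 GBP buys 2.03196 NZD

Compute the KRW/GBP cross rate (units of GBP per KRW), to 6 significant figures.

1 KRW ÷ 817.844 = 0.00122273 NZD
0.00122273 NZD ÷ 2.03196 = 0.000601748 GBP

KRW/GBP = 0.000601748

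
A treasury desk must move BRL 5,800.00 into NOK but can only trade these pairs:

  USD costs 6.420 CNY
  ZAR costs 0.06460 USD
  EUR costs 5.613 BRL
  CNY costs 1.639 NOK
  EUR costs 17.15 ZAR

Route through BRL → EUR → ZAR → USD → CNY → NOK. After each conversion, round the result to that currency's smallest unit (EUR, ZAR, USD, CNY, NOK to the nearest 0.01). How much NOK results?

NOK 12,046.13

BRL 5,800.00 ÷ 5.613 = EUR 1,033.32
EUR 1,033.32 × 17.15 = ZAR 17,721.44
ZAR 17,721.44 × 0.06460 = USD 1,144.81
USD 1,144.81 × 6.420 = CNY 7,349.68
CNY 7,349.68 × 1.639 = NOK 12,046.13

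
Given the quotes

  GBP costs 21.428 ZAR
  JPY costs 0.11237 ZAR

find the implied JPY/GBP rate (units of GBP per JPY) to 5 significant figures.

JPY/GBP = 0.0052441

1 JPY × 0.11237 = 0.11237 ZAR
0.11237 ZAR ÷ 21.428 = 0.00524407 GBP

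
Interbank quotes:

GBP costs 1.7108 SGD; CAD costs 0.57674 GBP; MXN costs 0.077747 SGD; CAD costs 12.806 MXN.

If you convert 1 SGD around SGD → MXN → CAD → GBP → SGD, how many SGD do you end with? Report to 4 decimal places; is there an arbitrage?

0.9910 (arbitrage exists)

Around SGD → MXN → CAD → GBP → SGD: 1 ÷ 0.077747 ÷ 12.806 × 0.57674 × 1.7108 = 0.991019
Product < 1; profitable direction is SGD → GBP → CAD → MXN → SGD.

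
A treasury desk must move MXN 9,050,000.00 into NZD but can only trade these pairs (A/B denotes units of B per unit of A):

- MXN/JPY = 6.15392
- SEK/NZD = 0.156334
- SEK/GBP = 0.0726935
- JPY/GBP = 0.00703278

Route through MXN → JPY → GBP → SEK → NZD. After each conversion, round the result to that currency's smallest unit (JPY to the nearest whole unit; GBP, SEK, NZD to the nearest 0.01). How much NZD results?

NZD 842,335.92

MXN 9,050,000.00 × 6.15392 = JPY 55,692,976
JPY 55,692,976 × 0.00703278 = GBP 391,676.45
GBP 391,676.45 ÷ 0.0726935 = SEK 5,388,053.26
SEK 5,388,053.26 × 0.156334 = NZD 842,335.92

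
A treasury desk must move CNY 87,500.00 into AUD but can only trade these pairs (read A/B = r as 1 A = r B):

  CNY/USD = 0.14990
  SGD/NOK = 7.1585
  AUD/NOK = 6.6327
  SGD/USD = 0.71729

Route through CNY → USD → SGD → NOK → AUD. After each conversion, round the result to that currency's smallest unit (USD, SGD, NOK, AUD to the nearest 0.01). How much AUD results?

CNY 87,500.00 × 0.14990 = USD 13,116.25
USD 13,116.25 ÷ 0.71729 = SGD 18,285.84
SGD 18,285.84 × 7.1585 = NOK 130,899.19
NOK 130,899.19 ÷ 6.6327 = AUD 19,735.43

AUD 19,735.43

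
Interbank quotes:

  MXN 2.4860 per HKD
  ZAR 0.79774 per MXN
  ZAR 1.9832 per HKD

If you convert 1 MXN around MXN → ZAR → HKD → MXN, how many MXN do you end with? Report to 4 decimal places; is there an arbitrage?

Around MXN → ZAR → HKD → MXN: 1 × 0.79774 ÷ 1.9832 × 2.4860 = 0.999991
Product ≈ 1 (deviation 0.001%, within rounding noise).

1.0000 (no arbitrage)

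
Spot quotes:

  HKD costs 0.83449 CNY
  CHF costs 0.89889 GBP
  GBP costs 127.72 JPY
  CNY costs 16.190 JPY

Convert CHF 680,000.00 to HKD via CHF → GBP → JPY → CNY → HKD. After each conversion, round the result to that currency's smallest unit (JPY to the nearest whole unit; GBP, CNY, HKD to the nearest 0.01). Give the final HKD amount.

HKD 5,778,383.83

CHF 680,000.00 × 0.89889 = GBP 611,245.20
GBP 611,245.20 × 127.72 = JPY 78,068,237
JPY 78,068,237 ÷ 16.190 = CNY 4,822,003.52
CNY 4,822,003.52 ÷ 0.83449 = HKD 5,778,383.83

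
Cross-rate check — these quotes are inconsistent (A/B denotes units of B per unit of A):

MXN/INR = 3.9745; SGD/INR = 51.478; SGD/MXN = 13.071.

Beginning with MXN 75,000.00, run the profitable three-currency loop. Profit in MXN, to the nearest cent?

Profit: MXN 688.68

Profitable loop is MXN → INR → SGD → MXN:
MXN 75,000.00 × 3.9745 = INR 298,087.50
INR 298,087.50 ÷ 51.478 = SGD 5,790.58
SGD 5,790.58 × 13.071 = MXN 75,688.68
Profit = MXN 75,688.68 − MXN 75,000.00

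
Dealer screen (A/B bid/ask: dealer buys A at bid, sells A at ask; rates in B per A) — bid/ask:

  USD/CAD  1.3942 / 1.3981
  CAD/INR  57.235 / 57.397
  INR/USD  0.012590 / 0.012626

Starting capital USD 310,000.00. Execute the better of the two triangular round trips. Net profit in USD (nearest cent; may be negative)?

Net profit: USD 1,439.86

Best loop USD → CAD → INR → USD:
USD 310,000.00 × 1.3942 (sell USD at bid) = CAD 432,202.00
CAD 432,202.00 × 57.235 (sell CAD at bid) = INR 24,737,081.47
INR 24,737,081.47 × 0.012590 (sell INR at bid) = USD 311,439.86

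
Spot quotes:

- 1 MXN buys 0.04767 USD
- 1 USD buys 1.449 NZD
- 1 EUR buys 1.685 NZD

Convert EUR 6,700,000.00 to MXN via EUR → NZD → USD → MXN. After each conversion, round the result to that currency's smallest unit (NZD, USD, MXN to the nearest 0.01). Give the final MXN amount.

MXN 163,441,060.00

EUR 6,700,000.00 × 1.685 = NZD 11,289,500.00
NZD 11,289,500.00 ÷ 1.449 = USD 7,791,235.33
USD 7,791,235.33 ÷ 0.04767 = MXN 163,441,060.00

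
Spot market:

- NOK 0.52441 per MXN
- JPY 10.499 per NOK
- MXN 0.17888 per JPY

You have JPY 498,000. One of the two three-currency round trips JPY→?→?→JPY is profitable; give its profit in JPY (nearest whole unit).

Profit: JPY 7,648

Profitable loop is JPY → NOK → MXN → JPY:
JPY 498,000 ÷ 10.499 = NOK 47,433.09
NOK 47,433.09 ÷ 0.52441 = MXN 90,450.39
MXN 90,450.39 ÷ 0.17888 = JPY 505,648
Profit = JPY 505,648 − JPY 498,000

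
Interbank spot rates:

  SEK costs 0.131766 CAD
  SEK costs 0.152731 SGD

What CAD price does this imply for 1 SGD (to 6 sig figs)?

SGD/CAD = 0.862733

1 SGD ÷ 0.152731 = 6.54746 SEK
6.54746 SEK × 0.131766 = 0.862733 CAD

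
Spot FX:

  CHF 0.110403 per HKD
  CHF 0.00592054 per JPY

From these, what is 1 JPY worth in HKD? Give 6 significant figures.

JPY/HKD = 0.0536266

1 JPY × 0.00592054 = 0.00592054 CHF
0.00592054 CHF ÷ 0.110403 = 0.0536266 HKD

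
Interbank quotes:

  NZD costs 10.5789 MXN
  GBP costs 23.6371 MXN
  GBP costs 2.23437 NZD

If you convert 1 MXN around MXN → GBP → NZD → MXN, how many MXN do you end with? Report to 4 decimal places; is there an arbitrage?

1.0000 (no arbitrage)

Around MXN → GBP → NZD → MXN: 1 ÷ 23.6371 × 2.23437 × 10.5789 = 1.000003
Product ≈ 1 (deviation 0.000%, within rounding noise).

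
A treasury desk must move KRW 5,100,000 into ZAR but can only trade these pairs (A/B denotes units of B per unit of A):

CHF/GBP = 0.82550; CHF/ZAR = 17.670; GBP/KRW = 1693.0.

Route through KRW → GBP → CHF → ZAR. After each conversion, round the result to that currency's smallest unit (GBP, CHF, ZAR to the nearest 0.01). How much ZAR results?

KRW 5,100,000 ÷ 1693.0 = GBP 3,012.40
GBP 3,012.40 ÷ 0.82550 = CHF 3,649.18
CHF 3,649.18 × 17.670 = ZAR 64,481.01

ZAR 64,481.01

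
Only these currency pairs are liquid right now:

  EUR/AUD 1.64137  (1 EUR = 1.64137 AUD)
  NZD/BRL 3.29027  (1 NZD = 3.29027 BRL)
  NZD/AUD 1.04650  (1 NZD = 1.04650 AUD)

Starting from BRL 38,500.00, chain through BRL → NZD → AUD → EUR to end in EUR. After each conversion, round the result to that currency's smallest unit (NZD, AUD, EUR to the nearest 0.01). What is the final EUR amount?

EUR 7,460.40

BRL 38,500.00 ÷ 3.29027 = NZD 11,701.17
NZD 11,701.17 × 1.04650 = AUD 12,245.27
AUD 12,245.27 ÷ 1.64137 = EUR 7,460.40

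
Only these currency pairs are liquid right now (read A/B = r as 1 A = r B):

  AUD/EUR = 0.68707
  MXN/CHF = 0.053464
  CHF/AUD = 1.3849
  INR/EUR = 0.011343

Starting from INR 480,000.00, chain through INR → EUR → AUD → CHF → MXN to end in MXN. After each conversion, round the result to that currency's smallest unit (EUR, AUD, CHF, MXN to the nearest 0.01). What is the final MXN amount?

MXN 107,025.66

INR 480,000.00 × 0.011343 = EUR 5,444.64
EUR 5,444.64 ÷ 0.68707 = AUD 7,924.43
AUD 7,924.43 ÷ 1.3849 = CHF 5,722.02
CHF 5,722.02 ÷ 0.053464 = MXN 107,025.66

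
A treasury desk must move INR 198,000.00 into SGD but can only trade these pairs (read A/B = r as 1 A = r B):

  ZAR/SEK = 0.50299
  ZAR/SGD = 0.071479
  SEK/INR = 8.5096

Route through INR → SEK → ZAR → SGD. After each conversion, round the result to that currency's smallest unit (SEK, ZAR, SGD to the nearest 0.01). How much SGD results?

SGD 3,306.55

INR 198,000.00 ÷ 8.5096 = SEK 23,267.84
SEK 23,267.84 ÷ 0.50299 = ZAR 46,259.05
ZAR 46,259.05 × 0.071479 = SGD 3,306.55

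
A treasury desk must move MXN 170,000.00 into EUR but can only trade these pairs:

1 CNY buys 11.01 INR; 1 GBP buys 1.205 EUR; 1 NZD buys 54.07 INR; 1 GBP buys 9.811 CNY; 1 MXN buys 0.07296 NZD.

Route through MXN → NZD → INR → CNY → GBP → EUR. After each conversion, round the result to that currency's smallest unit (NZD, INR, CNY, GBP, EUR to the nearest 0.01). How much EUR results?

EUR 7,481.29

MXN 170,000.00 × 0.07296 = NZD 12,403.20
NZD 12,403.20 × 54.07 = INR 670,641.02
INR 670,641.02 ÷ 11.01 = CNY 60,911.99
CNY 60,911.99 ÷ 9.811 = GBP 6,208.54
GBP 6,208.54 × 1.205 = EUR 7,481.29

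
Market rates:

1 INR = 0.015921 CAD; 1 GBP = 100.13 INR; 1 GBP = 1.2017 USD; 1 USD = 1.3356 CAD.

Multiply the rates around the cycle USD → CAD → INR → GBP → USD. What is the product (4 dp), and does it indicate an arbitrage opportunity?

Around USD → CAD → INR → GBP → USD: 1 × 1.3356 ÷ 0.015921 ÷ 100.13 × 1.2017 = 1.006788
Product > 1; profitable direction is USD → CAD → INR → GBP → USD.

1.0068 (arbitrage exists)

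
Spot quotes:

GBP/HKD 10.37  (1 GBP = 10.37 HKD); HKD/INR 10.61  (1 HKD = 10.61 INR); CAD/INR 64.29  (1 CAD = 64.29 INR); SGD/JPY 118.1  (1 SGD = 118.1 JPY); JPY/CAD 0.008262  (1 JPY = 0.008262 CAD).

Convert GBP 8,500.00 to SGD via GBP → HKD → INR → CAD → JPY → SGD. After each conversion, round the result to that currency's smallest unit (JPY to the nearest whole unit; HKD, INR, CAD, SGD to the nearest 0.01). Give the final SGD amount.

SGD 14,908.52

GBP 8,500.00 × 10.37 = HKD 88,145.00
HKD 88,145.00 × 10.61 = INR 935,218.45
INR 935,218.45 ÷ 64.29 = CAD 14,546.87
CAD 14,546.87 ÷ 0.008262 = JPY 1,760,696
JPY 1,760,696 ÷ 118.1 = SGD 14,908.52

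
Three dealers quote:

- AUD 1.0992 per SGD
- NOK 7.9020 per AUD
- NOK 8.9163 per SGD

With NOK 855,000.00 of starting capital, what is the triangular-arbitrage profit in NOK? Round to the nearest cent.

Profitable loop is NOK → AUD → SGD → NOK:
NOK 855,000.00 ÷ 7.9020 = AUD 108,200.46
AUD 108,200.46 ÷ 1.0992 = SGD 98,435.64
SGD 98,435.64 × 8.9163 = NOK 877,681.70
Profit = NOK 877,681.70 − NOK 855,000.00

Profit: NOK 22,681.70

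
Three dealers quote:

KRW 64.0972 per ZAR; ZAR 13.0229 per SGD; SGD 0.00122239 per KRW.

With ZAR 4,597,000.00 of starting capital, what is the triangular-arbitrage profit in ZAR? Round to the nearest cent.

Profit: ZAR 93,628.70

Profitable loop is ZAR → KRW → SGD → ZAR:
ZAR 4,597,000.00 × 64.0972 = KRW 294,654,828
KRW 294,654,828 × 0.00122239 = SGD 360,183.12
SGD 360,183.12 × 13.0229 = ZAR 4,690,628.70
Profit = ZAR 4,690,628.70 − ZAR 4,597,000.00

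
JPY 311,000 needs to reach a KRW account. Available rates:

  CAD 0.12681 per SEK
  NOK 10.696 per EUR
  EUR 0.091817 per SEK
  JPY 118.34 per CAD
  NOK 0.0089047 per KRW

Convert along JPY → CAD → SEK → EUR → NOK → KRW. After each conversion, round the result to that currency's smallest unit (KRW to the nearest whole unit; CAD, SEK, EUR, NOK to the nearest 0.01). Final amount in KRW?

KRW 2,285,597

JPY 311,000 ÷ 118.34 = CAD 2,628.02
CAD 2,628.02 ÷ 0.12681 = SEK 20,724.08
SEK 20,724.08 × 0.091817 = EUR 1,902.82
EUR 1,902.82 × 10.696 = NOK 20,352.56
NOK 20,352.56 ÷ 0.0089047 = KRW 2,285,597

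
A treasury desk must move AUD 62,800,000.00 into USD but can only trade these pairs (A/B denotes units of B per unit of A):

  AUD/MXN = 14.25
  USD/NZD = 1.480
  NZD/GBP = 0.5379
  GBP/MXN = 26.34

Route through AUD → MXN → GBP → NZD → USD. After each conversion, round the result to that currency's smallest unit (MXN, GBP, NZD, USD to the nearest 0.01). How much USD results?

AUD 62,800,000.00 × 14.25 = MXN 894,900,000.00
MXN 894,900,000.00 ÷ 26.34 = GBP 33,974,943.05
GBP 33,974,943.05 ÷ 0.5379 = NZD 63,162,191.95
NZD 63,162,191.95 ÷ 1.480 = USD 42,677,156.72

USD 42,677,156.72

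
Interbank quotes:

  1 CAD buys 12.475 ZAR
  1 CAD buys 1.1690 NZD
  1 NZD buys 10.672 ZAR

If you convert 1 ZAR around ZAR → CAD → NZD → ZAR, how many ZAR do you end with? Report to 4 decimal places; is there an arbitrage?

1.0000 (no arbitrage)

Around ZAR → CAD → NZD → ZAR: 1 ÷ 12.475 × 1.1690 × 10.672 = 1.000046
Product ≈ 1 (deviation 0.005%, within rounding noise).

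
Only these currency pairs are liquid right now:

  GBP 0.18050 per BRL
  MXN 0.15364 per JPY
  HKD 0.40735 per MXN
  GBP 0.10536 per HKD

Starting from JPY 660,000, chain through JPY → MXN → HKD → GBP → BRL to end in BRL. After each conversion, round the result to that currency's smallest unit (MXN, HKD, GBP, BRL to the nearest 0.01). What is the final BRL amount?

JPY 660,000 × 0.15364 = MXN 101,402.40
MXN 101,402.40 × 0.40735 = HKD 41,306.27
HKD 41,306.27 × 0.10536 = GBP 4,352.03
GBP 4,352.03 ÷ 0.18050 = BRL 24,110.97

BRL 24,110.97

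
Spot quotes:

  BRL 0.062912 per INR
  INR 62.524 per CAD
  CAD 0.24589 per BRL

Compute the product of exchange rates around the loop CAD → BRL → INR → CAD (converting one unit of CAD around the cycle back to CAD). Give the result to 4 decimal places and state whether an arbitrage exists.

Around CAD → BRL → INR → CAD: 1 ÷ 0.24589 ÷ 0.062912 ÷ 62.524 = 1.033901
Product > 1; profitable direction is CAD → BRL → INR → CAD.

1.0339 (arbitrage exists)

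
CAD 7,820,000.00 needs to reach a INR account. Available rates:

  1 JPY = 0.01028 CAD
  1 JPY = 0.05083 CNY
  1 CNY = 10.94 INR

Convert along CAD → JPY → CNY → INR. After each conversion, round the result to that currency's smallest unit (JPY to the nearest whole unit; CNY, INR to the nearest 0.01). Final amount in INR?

INR 423,010,424.42

CAD 7,820,000.00 ÷ 0.01028 = JPY 760,700,389
JPY 760,700,389 × 0.05083 = CNY 38,666,400.77
CNY 38,666,400.77 × 10.94 = INR 423,010,424.42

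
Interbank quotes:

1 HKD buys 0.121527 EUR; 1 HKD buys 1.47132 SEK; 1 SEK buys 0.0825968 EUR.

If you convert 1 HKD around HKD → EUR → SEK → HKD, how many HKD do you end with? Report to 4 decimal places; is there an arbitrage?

1.0000 (no arbitrage)

Around HKD → EUR → SEK → HKD: 1 × 0.121527 ÷ 0.0825968 ÷ 1.47132 = 1.000006
Product ≈ 1 (deviation 0.001%, within rounding noise).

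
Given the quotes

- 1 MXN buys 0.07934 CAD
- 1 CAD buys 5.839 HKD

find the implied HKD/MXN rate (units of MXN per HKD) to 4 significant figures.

HKD/MXN = 2.159

1 HKD ÷ 5.839 = 0.171262 CAD
0.171262 CAD ÷ 0.07934 = 2.15859 MXN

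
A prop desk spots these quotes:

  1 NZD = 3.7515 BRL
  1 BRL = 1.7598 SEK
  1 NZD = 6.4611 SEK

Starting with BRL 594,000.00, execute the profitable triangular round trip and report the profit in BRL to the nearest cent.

Profitable loop is BRL → SEK → NZD → BRL:
BRL 594,000.00 × 1.7598 = SEK 1,045,321.20
SEK 1,045,321.20 ÷ 6.4611 = NZD 161,786.88
NZD 161,786.88 × 3.7515 = BRL 606,943.47
Profit = BRL 606,943.47 − BRL 594,000.00

Profit: BRL 12,943.47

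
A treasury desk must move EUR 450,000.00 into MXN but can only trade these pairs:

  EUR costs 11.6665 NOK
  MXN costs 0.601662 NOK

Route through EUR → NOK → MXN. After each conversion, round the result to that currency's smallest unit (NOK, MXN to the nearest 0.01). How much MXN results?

EUR 450,000.00 × 11.6665 = NOK 5,249,925.00
NOK 5,249,925.00 ÷ 0.601662 = MXN 8,725,704.80

MXN 8,725,704.80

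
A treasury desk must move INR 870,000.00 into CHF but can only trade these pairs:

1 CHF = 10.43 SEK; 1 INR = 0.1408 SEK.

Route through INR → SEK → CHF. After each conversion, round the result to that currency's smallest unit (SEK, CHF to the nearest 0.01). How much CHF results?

INR 870,000.00 × 0.1408 = SEK 122,496.00
SEK 122,496.00 ÷ 10.43 = CHF 11,744.58

CHF 11,744.58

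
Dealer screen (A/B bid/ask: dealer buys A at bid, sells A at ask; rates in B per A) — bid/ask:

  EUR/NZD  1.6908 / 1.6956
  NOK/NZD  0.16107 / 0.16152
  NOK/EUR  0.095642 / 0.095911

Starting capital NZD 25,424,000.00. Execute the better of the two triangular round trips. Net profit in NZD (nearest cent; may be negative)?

Best loop NZD → NOK → EUR → NZD:
NZD 25,424,000.00 ÷ 0.16152 (buy NOK at ask) = NOK 157,404,655.77
NOK 157,404,655.77 × 0.095642 (sell NOK at bid) = EUR 15,054,496.09
EUR 15,054,496.09 × 1.6908 (sell EUR at bid) = NZD 25,454,141.98

Net profit: NZD 30,141.98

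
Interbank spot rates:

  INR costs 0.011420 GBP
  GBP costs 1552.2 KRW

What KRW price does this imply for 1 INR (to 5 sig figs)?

1 INR × 0.011420 = 0.01142 GBP
0.01142 GBP × 1552.2 = 17.7261 KRW

INR/KRW = 17.726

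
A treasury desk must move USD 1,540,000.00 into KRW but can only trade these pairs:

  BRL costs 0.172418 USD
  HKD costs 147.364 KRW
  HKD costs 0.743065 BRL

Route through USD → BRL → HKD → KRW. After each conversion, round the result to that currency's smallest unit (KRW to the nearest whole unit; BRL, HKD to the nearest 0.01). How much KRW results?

USD 1,540,000.00 ÷ 0.172418 = BRL 8,931,782.06
BRL 8,931,782.06 ÷ 0.743065 = HKD 12,020,189.43
HKD 12,020,189.43 × 147.364 = KRW 1,771,343,195

KRW 1,771,343,195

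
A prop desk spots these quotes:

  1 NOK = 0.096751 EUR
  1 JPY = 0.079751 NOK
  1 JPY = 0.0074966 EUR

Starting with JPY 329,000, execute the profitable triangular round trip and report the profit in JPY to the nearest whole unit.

Profit: JPY 9,628

Profitable loop is JPY → NOK → EUR → JPY:
JPY 329,000 × 0.079751 = NOK 26,238.08
NOK 26,238.08 × 0.096751 = EUR 2,538.56
EUR 2,538.56 ÷ 0.0074966 = JPY 338,628
Profit = JPY 338,628 − JPY 329,000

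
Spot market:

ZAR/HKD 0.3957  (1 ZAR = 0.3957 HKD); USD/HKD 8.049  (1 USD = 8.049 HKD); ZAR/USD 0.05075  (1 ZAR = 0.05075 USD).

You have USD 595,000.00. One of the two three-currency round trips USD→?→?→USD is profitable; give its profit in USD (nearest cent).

Profit: USD 19,226.98

Profitable loop is USD → HKD → ZAR → USD:
USD 595,000.00 × 8.049 = HKD 4,789,155.00
HKD 4,789,155.00 ÷ 0.3957 = ZAR 12,102,994.69
ZAR 12,102,994.69 × 0.05075 = USD 614,226.98
Profit = USD 614,226.98 − USD 595,000.00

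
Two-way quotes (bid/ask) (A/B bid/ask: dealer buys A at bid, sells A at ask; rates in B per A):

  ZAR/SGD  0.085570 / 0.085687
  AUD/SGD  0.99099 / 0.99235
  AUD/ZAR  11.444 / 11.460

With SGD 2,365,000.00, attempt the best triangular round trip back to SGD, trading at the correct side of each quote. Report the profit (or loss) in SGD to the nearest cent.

Best loop SGD → ZAR → AUD → SGD:
SGD 2,365,000.00 ÷ 0.085687 (buy ZAR at ask) = ZAR 27,600,452.81
ZAR 27,600,452.81 ÷ 11.460 (buy AUD at ask) = AUD 2,408,416.48
AUD 2,408,416.48 × 0.99099 (sell AUD at bid) = SGD 2,386,716.64

Net profit: SGD 21,716.64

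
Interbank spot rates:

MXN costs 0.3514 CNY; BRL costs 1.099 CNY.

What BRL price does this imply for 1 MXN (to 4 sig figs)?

1 MXN × 0.3514 = 0.3514 CNY
0.3514 CNY ÷ 1.099 = 0.319745 BRL

MXN/BRL = 0.3197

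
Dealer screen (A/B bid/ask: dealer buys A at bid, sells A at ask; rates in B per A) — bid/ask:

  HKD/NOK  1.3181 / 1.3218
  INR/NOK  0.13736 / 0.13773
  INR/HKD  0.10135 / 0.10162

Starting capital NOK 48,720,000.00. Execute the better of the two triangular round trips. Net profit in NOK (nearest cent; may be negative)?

Net profit: NOK 1,102,168.21

Best loop NOK → HKD → INR → NOK:
NOK 48,720,000.00 ÷ 1.3218 (buy HKD at ask) = HKD 36,858,828.87
HKD 36,858,828.87 ÷ 0.10162 (buy INR at ask) = INR 362,712,348.65
INR 362,712,348.65 × 0.13736 (sell INR at bid) = NOK 49,822,168.21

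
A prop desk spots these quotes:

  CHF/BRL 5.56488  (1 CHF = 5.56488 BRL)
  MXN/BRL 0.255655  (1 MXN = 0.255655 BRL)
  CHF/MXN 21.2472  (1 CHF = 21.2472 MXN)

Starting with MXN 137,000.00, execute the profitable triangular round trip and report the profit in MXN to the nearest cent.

Profit: MXN 3,352.57

Profitable loop is MXN → CHF → BRL → MXN:
MXN 137,000.00 ÷ 21.2472 = CHF 6,447.91
CHF 6,447.91 × 5.56488 = BRL 35,881.84
BRL 35,881.84 ÷ 0.255655 = MXN 140,352.57
Profit = MXN 140,352.57 − MXN 137,000.00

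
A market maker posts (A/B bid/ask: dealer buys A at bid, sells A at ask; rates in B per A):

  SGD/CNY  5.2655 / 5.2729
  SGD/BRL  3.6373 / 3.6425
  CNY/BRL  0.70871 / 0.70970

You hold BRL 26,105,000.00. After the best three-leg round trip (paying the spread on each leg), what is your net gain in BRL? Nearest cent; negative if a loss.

Net profit: BRL 639,366.49

Best loop BRL → SGD → CNY → BRL:
BRL 26,105,000.00 ÷ 3.6425 (buy SGD at ask) = SGD 7,166,781.06
SGD 7,166,781.06 × 5.2655 (sell SGD at bid) = CNY 37,736,685.66
CNY 37,736,685.66 × 0.70871 (sell CNY at bid) = BRL 26,744,366.49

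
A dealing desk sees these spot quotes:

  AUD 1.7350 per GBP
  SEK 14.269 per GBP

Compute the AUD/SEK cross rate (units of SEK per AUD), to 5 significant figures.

AUD/SEK = 8.2242

1 AUD ÷ 1.7350 = 0.576369 GBP
0.576369 GBP × 14.269 = 8.22421 SEK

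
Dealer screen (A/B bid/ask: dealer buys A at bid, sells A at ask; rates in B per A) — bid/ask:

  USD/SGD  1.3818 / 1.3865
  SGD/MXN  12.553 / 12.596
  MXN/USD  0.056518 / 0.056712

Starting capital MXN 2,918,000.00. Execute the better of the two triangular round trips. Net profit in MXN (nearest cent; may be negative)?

Best loop MXN → SGD → USD → MXN:
MXN 2,918,000.00 ÷ 12.596 (buy SGD at ask) = SGD 231,660.84
SGD 231,660.84 ÷ 1.3865 (buy USD at ask) = USD 167,083.19
USD 167,083.19 ÷ 0.056712 (buy MXN at ask) = MXN 2,946,169.97

Net profit: MXN 28,169.97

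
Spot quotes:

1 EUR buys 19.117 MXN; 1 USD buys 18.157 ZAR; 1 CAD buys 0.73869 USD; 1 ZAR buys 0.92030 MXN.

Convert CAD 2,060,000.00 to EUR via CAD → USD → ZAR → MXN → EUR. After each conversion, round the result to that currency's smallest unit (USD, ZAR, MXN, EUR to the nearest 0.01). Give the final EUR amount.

CAD 2,060,000.00 × 0.73869 = USD 1,521,701.40
USD 1,521,701.40 × 18.157 = ZAR 27,629,532.32
ZAR 27,629,532.32 × 0.92030 = MXN 25,427,458.59
MXN 25,427,458.59 ÷ 19.117 = EUR 1,330,096.70

EUR 1,330,096.70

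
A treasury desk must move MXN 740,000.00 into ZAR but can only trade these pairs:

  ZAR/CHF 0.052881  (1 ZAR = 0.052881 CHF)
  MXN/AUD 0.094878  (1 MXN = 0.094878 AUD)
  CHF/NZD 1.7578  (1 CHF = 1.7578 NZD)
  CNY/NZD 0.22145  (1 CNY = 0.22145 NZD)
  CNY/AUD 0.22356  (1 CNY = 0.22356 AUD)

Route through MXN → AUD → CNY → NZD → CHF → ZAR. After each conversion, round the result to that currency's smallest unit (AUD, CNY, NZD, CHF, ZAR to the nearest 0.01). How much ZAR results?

ZAR 748,186.31

MXN 740,000.00 × 0.094878 = AUD 70,209.72
AUD 70,209.72 ÷ 0.22356 = CNY 314,053.14
CNY 314,053.14 × 0.22145 = NZD 69,547.07
NZD 69,547.07 ÷ 1.7578 = CHF 39,564.84
CHF 39,564.84 ÷ 0.052881 = ZAR 748,186.31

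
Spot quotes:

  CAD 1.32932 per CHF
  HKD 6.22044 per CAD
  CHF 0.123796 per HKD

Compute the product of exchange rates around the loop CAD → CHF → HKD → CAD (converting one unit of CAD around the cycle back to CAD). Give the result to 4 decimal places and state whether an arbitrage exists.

Around CAD → CHF → HKD → CAD: 1 ÷ 1.32932 ÷ 0.123796 ÷ 6.22044 = 0.976883
Product < 1; profitable direction is CAD → HKD → CHF → CAD.

0.9769 (arbitrage exists)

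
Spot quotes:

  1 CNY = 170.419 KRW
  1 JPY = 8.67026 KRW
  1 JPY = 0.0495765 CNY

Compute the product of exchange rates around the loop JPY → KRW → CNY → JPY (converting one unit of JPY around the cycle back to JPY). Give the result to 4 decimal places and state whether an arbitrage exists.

Around JPY → KRW → CNY → JPY: 1 × 8.67026 ÷ 170.419 ÷ 0.0495765 = 1.026215
Product > 1; profitable direction is JPY → KRW → CNY → JPY.

1.0262 (arbitrage exists)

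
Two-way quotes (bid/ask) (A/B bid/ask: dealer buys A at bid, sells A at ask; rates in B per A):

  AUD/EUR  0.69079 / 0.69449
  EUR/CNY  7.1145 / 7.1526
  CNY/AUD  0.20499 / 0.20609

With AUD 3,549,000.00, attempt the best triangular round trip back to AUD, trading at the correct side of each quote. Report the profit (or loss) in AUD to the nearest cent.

Best loop AUD → EUR → CNY → AUD:
AUD 3,549,000.00 × 0.69079 (sell AUD at bid) = EUR 2,451,613.71
EUR 2,451,613.71 × 7.1145 (sell EUR at bid) = CNY 17,442,005.74
CNY 17,442,005.74 × 0.20499 (sell CNY at bid) = AUD 3,575,436.76

Net profit: AUD 26,436.76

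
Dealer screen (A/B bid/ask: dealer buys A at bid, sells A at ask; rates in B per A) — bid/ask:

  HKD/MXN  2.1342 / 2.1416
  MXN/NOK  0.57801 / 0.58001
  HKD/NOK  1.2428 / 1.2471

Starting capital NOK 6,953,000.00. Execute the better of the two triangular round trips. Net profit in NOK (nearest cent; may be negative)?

Net profit: NOK 3,641.68

Best loop NOK → MXN → HKD → NOK:
NOK 6,953,000.00 ÷ 0.58001 (buy MXN at ask) = MXN 11,987,724.35
MXN 11,987,724.35 ÷ 2.1416 (buy HKD at ask) = HKD 5,597,555.26
HKD 5,597,555.26 × 1.2428 (sell HKD at bid) = NOK 6,956,641.68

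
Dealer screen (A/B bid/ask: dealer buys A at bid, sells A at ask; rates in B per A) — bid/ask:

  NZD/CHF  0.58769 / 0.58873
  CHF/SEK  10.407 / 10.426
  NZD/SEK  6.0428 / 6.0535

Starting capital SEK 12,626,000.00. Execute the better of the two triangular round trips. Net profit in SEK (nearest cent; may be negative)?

Net profit: SEK 130,545.83

Best loop SEK → NZD → CHF → SEK:
SEK 12,626,000.00 ÷ 6.0535 (buy NZD at ask) = NZD 2,085,735.52
NZD 2,085,735.52 × 0.58769 (sell NZD at bid) = CHF 1,225,765.91
CHF 1,225,765.91 × 10.407 (sell CHF at bid) = SEK 12,756,545.83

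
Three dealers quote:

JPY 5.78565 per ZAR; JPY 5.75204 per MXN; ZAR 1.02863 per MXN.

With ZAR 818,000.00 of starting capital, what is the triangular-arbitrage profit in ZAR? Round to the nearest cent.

Profit: ZAR 28,335.87

Profitable loop is ZAR → JPY → MXN → ZAR:
ZAR 818,000.00 × 5.78565 = JPY 4,732,662
JPY 4,732,662 ÷ 5.75204 = MXN 822,779.69
MXN 822,779.69 × 1.02863 = ZAR 846,335.87
Profit = ZAR 846,335.87 − ZAR 818,000.00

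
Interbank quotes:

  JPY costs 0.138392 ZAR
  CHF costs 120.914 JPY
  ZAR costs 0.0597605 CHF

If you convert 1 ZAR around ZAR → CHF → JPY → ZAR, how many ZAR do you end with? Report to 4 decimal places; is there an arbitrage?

1.0000 (no arbitrage)

Around ZAR → CHF → JPY → ZAR: 1 × 0.0597605 × 120.914 × 0.138392 = 1.000004
Product ≈ 1 (deviation 0.000%, within rounding noise).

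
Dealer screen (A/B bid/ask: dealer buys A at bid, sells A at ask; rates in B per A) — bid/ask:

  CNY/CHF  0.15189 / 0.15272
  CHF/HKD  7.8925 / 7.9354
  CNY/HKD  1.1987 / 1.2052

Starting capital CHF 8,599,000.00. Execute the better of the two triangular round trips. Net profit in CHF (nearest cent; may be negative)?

Net result: CHF -45,721.79 (no profitable arbitrage after spreads)

Best loop CHF → HKD → CNY → CHF:
CHF 8,599,000.00 × 7.8925 (sell CHF at bid) = HKD 67,867,607.50
HKD 67,867,607.50 ÷ 1.2052 (buy CNY at ask) = CNY 56,312,319.53
CNY 56,312,319.53 × 0.15189 (sell CNY at bid) = CHF 8,553,278.21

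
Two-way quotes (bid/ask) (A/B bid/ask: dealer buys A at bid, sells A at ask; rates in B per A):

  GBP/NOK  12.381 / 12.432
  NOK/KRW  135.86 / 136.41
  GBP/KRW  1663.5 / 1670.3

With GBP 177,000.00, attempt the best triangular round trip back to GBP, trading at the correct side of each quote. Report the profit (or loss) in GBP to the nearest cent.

Best loop GBP → NOK → KRW → GBP:
GBP 177,000.00 × 12.381 (sell GBP at bid) = NOK 2,191,437.00
NOK 2,191,437.00 × 135.86 (sell NOK at bid) = KRW 297,728,631
KRW 297,728,631 ÷ 1670.3 (buy GBP at ask) = GBP 178,248.60

Net profit: GBP 1,248.60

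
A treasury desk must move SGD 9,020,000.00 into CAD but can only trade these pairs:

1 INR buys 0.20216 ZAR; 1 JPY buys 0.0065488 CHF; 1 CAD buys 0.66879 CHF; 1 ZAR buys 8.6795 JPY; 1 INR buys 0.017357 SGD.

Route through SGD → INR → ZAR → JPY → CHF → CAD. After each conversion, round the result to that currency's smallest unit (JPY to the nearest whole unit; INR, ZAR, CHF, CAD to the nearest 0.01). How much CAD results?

SGD 9,020,000.00 ÷ 0.017357 = INR 519,675,059.05
INR 519,675,059.05 × 0.20216 = ZAR 105,057,509.94
ZAR 105,057,509.94 × 8.6795 = JPY 911,846,658
JPY 911,846,658 × 0.0065488 = CHF 5,971,501.39
CHF 5,971,501.39 ÷ 0.66879 = CAD 8,928,813.81

CAD 8,928,813.81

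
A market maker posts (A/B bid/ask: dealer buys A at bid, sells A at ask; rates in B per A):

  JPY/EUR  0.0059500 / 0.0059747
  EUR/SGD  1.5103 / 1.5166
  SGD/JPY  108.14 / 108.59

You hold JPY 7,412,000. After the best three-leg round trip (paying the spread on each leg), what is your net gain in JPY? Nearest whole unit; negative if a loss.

Net profit: JPY 120,834

Best loop JPY → SGD → EUR → JPY:
JPY 7,412,000 ÷ 108.59 (buy SGD at ask) = SGD 68,256.75
SGD 68,256.75 ÷ 1.5166 (buy EUR at ask) = EUR 45,006.43
EUR 45,006.43 ÷ 0.0059747 (buy JPY at ask) = JPY 7,532,834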